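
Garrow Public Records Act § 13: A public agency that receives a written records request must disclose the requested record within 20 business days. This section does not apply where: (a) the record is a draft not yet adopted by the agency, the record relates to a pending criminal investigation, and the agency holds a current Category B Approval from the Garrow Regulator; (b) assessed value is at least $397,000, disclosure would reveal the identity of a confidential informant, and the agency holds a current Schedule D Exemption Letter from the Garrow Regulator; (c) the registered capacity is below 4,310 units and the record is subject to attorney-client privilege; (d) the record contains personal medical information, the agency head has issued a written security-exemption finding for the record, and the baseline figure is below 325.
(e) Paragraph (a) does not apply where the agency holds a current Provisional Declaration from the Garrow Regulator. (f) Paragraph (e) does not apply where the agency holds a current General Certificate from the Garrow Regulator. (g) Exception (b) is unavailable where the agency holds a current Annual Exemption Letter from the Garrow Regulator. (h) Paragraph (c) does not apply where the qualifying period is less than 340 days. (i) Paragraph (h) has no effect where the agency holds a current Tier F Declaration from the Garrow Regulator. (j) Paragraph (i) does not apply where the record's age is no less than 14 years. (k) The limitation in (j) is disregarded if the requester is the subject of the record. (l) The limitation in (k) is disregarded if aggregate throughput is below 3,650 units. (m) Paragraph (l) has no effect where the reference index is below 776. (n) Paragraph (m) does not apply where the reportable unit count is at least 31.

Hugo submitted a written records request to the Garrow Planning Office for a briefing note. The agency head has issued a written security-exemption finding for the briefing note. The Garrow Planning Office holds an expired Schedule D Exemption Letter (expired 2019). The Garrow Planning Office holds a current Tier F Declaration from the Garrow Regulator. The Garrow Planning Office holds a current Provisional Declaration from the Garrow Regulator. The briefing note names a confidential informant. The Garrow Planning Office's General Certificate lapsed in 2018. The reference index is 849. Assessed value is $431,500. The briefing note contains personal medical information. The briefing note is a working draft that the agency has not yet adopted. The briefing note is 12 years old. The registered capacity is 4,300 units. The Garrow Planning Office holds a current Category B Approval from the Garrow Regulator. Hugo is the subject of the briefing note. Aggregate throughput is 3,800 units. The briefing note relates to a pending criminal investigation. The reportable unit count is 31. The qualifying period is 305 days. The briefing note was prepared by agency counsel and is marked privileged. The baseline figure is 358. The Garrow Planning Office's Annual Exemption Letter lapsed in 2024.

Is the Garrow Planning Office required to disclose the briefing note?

No — exception (c) applies; the Garrow Planning Office is not required to disclose the briefing note.

Exception (a) is satisfied on its face — the briefing note is an unadopted draft; the briefing note relates to a pending investigation; a current Category B Approval is held. However, paragraphs (e)–(f) must be considered: (e) operates against (a): a current Provisional Declaration is held. (f), which would lift (e), does not operate here — the General Certificate is not current. So (a) is unavailable.
Exception (b) does not apply: there is no Schedule D Exemption Letter in force.
Exception (c) is satisfied on its face — the registered capacity is 4,300 units, below the 4,310 units limit; the briefing note is privileged. Applying paragraphs (h)–(n): (h) operates (the qualifying period is 305 days, less than the 340 days limit), but is overridden by (i): (i) operates against (h): a current Tier F Declaration is held. (j) is not triggered (the record's age is 12 years, short of 14 years), so (i) stands. Exception (c) stands.
Exception (d) does not apply: the baseline figure is 358, not below 325.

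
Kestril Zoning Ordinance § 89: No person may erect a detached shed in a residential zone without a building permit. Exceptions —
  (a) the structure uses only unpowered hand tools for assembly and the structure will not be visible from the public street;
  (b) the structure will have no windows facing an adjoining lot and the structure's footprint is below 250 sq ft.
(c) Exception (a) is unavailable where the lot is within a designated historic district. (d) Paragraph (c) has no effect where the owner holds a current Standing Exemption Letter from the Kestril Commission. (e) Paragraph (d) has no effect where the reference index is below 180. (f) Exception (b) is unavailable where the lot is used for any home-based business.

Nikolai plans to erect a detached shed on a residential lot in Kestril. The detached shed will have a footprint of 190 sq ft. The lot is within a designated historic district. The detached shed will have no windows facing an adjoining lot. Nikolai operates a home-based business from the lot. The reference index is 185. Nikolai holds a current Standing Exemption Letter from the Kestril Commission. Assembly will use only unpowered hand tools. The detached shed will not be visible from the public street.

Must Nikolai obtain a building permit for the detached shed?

All of (a)'s requirements are met (assembly uses only hand tools; the structure will not be visible from the street). As to paragraphs (c)–(e): (c) applies (the lot is in a historic district), but is displaced by (d): (d) operates against (c): a current Standing Exemption Letter is held. (e) is inapplicable (the reference index is 185, not below 180), so (d) stands. Exception (a) stands.
All of (b)'s requirements are met (no windows face an adjoining lot; the structure's footprint is 190 sq ft, below the 250 sq ft limit). Turning to paragraph (f): (f) operates against (b): a home-based business operates on the lot. So (b) is unavailable.

No — exception (a) applies; Nikolai does not need a building permit.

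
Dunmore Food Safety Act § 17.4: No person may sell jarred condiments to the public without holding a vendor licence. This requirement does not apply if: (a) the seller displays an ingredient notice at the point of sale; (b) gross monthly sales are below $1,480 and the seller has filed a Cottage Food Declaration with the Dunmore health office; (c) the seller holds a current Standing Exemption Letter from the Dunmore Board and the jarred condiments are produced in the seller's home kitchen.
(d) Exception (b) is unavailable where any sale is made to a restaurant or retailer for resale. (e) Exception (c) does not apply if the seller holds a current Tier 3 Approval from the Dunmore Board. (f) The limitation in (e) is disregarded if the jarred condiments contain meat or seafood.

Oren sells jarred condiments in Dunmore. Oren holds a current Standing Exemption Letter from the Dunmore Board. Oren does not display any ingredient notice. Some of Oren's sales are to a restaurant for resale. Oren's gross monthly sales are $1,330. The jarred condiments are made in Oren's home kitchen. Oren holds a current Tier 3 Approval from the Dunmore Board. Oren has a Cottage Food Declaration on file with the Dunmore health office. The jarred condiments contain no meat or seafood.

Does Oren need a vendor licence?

Yes — Oren must hold a vendor licence.

Exception (a) does not apply: no ingredient notice is displayed.
All of (b)'s requirements are met (gross monthly sales are $1,330, below the $1,480 limit; a Cottage Food Declaration is on file). However, paragraph (d) must be considered: (d) applies — some sales are to a restaurant for resale. So (b) is unavailable.
All of (c)'s requirements are met (a current Standing Exemption Letter is held; the jarred condiments are home-kitchen produced). Turning to paragraphs (e)–(f): (e) operates against (c): a current Tier 3 Approval is held. (f) is inapplicable (the jarred condiments contain no meat or seafood), so (e) stands. Exception (c) does not apply.
None of the exceptions is available; § 17.4 applies in full.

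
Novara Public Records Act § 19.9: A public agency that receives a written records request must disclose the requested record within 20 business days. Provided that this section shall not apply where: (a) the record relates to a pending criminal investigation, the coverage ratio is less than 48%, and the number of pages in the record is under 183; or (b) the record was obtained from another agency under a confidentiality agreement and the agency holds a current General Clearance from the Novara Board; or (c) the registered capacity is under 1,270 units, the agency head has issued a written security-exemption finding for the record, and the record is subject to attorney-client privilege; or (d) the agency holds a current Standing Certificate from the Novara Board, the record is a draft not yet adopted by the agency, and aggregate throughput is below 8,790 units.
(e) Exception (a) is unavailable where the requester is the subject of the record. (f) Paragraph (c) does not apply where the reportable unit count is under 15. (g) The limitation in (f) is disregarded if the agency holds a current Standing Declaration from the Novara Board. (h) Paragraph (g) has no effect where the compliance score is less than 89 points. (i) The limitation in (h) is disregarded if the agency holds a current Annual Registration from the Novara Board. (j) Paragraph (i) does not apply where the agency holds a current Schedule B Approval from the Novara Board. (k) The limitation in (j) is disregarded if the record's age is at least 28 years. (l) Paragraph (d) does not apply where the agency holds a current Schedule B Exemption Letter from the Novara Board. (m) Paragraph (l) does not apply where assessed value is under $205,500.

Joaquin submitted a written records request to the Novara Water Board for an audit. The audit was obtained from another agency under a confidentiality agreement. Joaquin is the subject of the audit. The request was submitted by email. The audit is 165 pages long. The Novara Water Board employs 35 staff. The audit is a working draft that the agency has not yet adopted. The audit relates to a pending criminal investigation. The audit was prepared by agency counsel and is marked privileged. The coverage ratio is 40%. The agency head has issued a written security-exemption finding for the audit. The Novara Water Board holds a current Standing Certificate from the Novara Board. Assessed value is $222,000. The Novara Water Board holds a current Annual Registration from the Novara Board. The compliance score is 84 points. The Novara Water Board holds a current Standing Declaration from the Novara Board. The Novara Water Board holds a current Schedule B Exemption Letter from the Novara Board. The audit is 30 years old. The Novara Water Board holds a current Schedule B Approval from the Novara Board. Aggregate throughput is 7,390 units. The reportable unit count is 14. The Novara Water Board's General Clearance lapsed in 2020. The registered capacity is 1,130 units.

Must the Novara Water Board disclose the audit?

Exception (a) is satisfied on its face — the audit relates to a pending investigation; the coverage ratio is 40%, less than the 48% limit; the number of pages in the record is 165, under the 183 limit. Turning to paragraph (e): (e) applies — Joaquin is the subject of the audit. So (a) is unavailable.
Exception (b) does not apply: there is no General Clearance in force.
Exception (c)'s conditions are all satisfied: the registered capacity is 1,130 units, under the 1,270 units limit; a written security-exemption finding has been issued; the audit is privileged. As to paragraphs (f)–(k): (f) would limit (c) — the reportable unit count is 14, under the 15 limit — but (g) sets (f) aside: (g) operates against (f): a current Standing Declaration is held. (h) would limit (g) — the compliance score is 84 points, less than the 89 points limit — but (i) sets (h) aside: (i) operates against (h): a current Annual Registration is held. (j) would limit (i) — a current Schedule B Approval is held — but (k) sets (j) aside: (k) is engaged — the record's age is 30 years, meeting the 28 years threshold. So (c) applies.
All of (d)'s requirements are met (a current Standing Certificate is held; the audit is an unadopted draft; aggregate throughput is 7,390 units, below the 8,790 units limit). However, paragraphs (l)–(m) must be considered: (l) applies — a current Schedule B Exemption Letter is held. (m), which would lift (l), is not triggered — assessed value is $222,000, not under $205,500. (d) is therefore removed.

No — exception (c) applies; the Novara Water Board is not required to disclose the audit.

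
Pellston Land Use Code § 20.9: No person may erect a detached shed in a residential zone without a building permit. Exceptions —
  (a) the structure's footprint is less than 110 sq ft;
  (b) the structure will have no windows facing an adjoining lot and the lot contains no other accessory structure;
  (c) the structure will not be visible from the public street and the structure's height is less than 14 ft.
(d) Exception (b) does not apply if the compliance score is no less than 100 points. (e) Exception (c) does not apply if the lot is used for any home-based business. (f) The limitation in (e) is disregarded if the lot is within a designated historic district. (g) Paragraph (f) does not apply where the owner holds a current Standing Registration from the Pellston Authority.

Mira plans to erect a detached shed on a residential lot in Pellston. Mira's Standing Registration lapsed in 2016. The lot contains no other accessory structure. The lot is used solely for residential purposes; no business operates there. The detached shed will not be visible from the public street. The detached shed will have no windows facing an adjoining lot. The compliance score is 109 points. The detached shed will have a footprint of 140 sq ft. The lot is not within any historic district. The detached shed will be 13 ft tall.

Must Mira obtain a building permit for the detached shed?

Exception (a) fails — the structure's footprint is 140 sq ft, not less than 110 sq ft.
Exception (b)'s conditions are all satisfied: no windows face an adjoining lot; the lot has no other accessory structure. But applying paragraph (d): (d) is triggered — the compliance score is 109 points, meeting the 100 points threshold. So (b) is unavailable.
Exception (c): the structure will not be visible from the street; the structure's height is 13 ft, less than the 14 ft limit — every condition holds. Considering the limiting provisions: (e) is not engaged — the lot is solely residential. Exception (c) stands.

No — exception (c) applies; Mira does not need a building permit.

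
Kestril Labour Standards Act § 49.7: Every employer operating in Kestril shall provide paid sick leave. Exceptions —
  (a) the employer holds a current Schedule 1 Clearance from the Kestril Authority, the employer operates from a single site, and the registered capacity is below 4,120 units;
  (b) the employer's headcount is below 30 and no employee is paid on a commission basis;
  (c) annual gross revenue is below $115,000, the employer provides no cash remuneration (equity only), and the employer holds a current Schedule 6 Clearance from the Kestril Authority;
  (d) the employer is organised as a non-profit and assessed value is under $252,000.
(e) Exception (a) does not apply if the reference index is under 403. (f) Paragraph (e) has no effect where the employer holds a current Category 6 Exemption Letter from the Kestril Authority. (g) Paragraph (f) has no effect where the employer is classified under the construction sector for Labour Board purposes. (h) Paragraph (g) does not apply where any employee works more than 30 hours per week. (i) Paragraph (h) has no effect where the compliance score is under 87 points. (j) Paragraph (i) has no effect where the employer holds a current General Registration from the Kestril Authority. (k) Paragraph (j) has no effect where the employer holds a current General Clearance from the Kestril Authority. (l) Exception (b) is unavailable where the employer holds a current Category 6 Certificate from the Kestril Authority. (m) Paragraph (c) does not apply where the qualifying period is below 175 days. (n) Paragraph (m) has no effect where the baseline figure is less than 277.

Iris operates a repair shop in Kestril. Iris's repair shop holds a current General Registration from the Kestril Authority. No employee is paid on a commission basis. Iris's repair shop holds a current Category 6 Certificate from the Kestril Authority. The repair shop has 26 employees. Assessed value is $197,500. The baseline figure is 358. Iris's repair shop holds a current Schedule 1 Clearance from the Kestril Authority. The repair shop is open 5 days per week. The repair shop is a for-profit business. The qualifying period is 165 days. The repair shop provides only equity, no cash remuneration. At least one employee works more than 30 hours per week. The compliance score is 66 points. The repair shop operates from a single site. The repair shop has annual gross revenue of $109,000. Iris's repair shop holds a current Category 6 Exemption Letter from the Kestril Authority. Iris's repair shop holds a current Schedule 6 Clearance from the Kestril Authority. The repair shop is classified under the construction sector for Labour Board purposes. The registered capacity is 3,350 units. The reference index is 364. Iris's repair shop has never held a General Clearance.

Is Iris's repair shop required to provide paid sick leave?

No — exception (a) applies; Iris's repair shop is not required to provide paid sick leave.

Exception (a): a current Schedule 1 Clearance is held; the employer operates from a single site; the registered capacity is 3,350 units, below the 4,120 units limit — every condition holds. As to paragraphs (e)–(k): (e) would limit (a) — the reference index is 364, under the 403 limit — but (f) sets (e) aside: (f) operates — a current Category 6 Exemption Letter is held. (g) is triggered (the repair shop is classified under the construction sector), but is set aside by (h): (h) operates against (g): at least one employee exceeds 30 hours/week. (i) would limit (h) — the compliance score is 66 points, under the 87 points limit — but (j) sets (i) aside: (j) operates — a current General Registration is held. (k) is not triggered (no current General Clearance is held), so (j) stands. So (a) applies.
Exception (b) is satisfied on its face — the employer's headcount is 26, below the 30 limit; no employee is paid on commission. But: (l) operates against (b): a current Category 6 Certificate is held. Exception (b) does not apply.
All of (c)'s requirements are met (annual gross revenue is $109,000, below the $115,000 limit; remuneration is equity-only; a current Schedule 6 Clearance is held). However, paragraphs (m)–(n) must be considered: (m) is triggered — the qualifying period is 165 days, below the 175 days limit. (n), which would lift (m), does not operate here — the baseline figure is 358, not less than 277. So (c) is unavailable.
Exception (d) fails — the employer is for-profit.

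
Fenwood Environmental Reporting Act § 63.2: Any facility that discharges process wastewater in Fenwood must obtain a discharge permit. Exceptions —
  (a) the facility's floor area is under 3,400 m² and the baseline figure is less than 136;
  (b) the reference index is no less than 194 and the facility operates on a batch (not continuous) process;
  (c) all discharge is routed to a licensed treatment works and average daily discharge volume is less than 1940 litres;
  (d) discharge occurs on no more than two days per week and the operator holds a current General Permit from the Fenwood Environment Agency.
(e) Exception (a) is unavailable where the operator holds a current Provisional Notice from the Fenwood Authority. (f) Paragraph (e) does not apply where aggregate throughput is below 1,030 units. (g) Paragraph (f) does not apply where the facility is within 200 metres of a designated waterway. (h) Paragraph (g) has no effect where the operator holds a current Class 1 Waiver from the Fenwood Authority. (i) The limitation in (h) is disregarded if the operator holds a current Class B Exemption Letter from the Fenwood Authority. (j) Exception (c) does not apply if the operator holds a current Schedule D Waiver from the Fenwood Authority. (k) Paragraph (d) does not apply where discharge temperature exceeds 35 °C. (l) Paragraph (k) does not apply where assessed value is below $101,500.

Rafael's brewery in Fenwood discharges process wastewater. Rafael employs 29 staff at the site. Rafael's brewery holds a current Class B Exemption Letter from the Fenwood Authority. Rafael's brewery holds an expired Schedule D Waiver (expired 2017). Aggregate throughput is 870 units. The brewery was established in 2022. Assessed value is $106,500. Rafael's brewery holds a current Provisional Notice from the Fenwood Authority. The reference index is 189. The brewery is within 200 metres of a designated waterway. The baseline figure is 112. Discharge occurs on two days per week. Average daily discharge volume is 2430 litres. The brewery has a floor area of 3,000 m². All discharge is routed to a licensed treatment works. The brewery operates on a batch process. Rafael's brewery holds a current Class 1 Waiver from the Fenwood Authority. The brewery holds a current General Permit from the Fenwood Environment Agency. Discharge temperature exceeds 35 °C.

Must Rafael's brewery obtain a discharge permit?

Yes — Rafael's brewery must obtain a discharge permit.

Exception (a)'s conditions are all satisfied: the facility's floor area is 3,000 m², under the 3,400 m² limit; the baseline figure is 112, less than the 136 limit. But: (e) is triggered — a current Provisional Notice is held. (f) applies (aggregate throughput is 870 units, below the 1,030 units limit), but is itself disapplied by (g): (g) is engaged — the brewery is within 200 m of a designated waterway. (h) would limit (g) — a current Class 1 Waiver is held — but (i) sets (h) aside: (i) operates against (h): a current Class B Exemption Letter is held. Exception (a) does not apply.
Exception (b) requires that the reference index is no less than 194; but the reference index is 189, short of 194, so (b) is unavailable.
Exception (c) requires that average daily discharge volume is less than 1940 litres; but average daily discharge volume is 2430 litres, not less than 1940 litres, so (c) is unavailable.
Exception (d)'s conditions are all satisfied: discharge occurs on no more than two days per week; a current General Permit is held. However, paragraphs (k)–(l) must be considered: (k) applies — discharge temperature exceeds 35 °C. (l) is not triggered (assessed value is $106,500, not below $101,500), so (k) stands. Exception (d) does not apply.
Every exception is unavailable, so the rule governs.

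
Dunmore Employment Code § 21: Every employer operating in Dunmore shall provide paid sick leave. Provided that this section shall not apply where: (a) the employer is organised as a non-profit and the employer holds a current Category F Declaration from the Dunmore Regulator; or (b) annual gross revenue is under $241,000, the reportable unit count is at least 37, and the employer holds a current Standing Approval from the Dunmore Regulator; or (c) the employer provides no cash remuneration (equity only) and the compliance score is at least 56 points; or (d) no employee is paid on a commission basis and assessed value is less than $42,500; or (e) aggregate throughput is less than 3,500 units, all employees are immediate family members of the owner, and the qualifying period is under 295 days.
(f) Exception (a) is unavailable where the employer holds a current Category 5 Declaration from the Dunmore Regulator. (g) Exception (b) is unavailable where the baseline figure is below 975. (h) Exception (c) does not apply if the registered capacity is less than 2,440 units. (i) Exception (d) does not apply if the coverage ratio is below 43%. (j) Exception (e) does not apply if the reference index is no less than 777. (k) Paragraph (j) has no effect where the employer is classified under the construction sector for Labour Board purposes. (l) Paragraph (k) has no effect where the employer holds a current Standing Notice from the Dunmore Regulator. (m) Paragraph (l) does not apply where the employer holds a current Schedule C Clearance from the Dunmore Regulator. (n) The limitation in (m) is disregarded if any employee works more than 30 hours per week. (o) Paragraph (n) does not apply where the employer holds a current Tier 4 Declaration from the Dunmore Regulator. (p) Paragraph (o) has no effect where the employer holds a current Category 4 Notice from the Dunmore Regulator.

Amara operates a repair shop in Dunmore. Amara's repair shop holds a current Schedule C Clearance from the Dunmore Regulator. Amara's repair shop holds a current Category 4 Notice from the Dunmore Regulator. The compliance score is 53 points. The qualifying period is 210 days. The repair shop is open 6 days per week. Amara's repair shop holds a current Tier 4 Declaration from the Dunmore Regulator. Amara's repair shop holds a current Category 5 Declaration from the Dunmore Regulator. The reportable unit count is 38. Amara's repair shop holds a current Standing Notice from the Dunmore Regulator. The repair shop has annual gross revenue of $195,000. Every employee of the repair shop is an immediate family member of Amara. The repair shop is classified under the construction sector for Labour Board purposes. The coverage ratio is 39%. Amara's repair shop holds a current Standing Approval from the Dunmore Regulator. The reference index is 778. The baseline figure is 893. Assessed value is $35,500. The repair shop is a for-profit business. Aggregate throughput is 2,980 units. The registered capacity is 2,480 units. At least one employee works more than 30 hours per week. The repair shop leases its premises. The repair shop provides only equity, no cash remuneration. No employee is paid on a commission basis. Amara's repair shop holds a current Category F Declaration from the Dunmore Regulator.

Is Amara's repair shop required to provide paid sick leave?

Yes — Amara's repair shop must provide paid sick leave.

Exception (a) does not apply: the employer is for-profit.
Exception (b): annual gross revenue is $195,000, under the $241,000 limit; the reportable unit count is 38, meeting the 37 threshold; a current Standing Approval is held — every condition holds. However, paragraph (g) must be considered: (g) operates against (b): the baseline figure is 893, below the 975 limit. Exception (b) does not apply.
Exception (c) requires that the compliance score is at least 56 points; but the compliance score is 53 points, short of 56 points, so (c) is unavailable.
Exception (d) is satisfied on its face — no employee is paid on commission; assessed value is $35,500, less than the $42,500 limit. Turning to paragraph (i): (i) operates against (d): the coverage ratio is 39%, below the 43% limit. So (d) is unavailable.
Exception (e) is satisfied on its face — aggregate throughput is 2,980 units, less than the 3,500 units limit; every employee is an immediate family member; the qualifying period is 210 days, under the 295 days limit. But: (j) operates against (e): the reference index is 778, meeting the 777 threshold. (k) is triggered (the repair shop is classified under the construction sector), but is set aside by (l): (l) operates against (k): a current Standing Notice is held. (m) operates (a current Schedule C Clearance is held), but is itself disapplied by (n): (n) operates against (m): at least one employee exceeds 30 hours/week. (o) would limit (n) — a current Tier 4 Declaration is held — but (p) sets (o) aside: (p) applies — a current Category 4 Notice is held. Exception (e) does not apply.
None of the exceptions is available; § 21 applies in full.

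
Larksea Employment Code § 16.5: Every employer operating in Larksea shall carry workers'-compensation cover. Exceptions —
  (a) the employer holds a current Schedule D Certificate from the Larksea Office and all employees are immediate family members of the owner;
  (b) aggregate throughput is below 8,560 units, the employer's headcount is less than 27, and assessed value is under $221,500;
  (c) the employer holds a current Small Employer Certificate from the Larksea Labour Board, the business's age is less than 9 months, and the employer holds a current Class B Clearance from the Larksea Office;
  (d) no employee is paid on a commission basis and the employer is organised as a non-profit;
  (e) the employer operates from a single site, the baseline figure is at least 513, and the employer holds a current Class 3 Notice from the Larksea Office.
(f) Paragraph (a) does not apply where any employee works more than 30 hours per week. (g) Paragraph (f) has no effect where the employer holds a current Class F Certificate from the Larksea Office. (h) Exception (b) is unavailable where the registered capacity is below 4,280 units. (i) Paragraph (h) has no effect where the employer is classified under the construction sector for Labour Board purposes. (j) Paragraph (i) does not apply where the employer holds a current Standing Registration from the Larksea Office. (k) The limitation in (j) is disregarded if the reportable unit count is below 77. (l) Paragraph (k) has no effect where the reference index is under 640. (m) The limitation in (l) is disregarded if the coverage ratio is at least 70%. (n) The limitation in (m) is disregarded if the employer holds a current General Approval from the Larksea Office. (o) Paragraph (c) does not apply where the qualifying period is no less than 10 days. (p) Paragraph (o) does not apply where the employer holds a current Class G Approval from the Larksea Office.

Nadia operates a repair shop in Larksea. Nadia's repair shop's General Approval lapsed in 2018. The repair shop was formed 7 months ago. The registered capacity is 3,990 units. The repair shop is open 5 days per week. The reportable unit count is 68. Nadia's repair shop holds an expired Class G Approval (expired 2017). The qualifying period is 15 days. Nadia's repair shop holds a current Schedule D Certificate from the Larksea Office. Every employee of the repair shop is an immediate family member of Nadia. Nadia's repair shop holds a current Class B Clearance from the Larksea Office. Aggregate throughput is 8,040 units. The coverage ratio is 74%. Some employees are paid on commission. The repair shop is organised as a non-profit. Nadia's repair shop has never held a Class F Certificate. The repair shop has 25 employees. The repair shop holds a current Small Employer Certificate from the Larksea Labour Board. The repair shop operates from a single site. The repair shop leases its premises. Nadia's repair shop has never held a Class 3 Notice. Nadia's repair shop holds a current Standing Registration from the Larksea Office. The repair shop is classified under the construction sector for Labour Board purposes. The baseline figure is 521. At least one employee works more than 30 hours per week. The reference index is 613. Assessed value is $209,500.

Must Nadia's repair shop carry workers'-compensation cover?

Exception (a): a current Schedule D Certificate is held; every employee is an immediate family member — every condition holds. Turning to paragraphs (f)–(g): (f) operates against (a): at least one employee exceeds 30 hours/week. (g), which would lift (f), is inapplicable — no current Class F Certificate is held. Exception (a) does not apply.
Exception (b) is satisfied on its face — aggregate throughput is 8,040 units, below the 8,560 units limit; the employer's headcount is 25, less than the 27 limit; assessed value is $209,500, under the $221,500 limit. As to paragraphs (h)–(n): (h) operates (the registered capacity is 3,990 units, below the 4,280 units limit), but is set aside by (i): (i) operates against (h): the repair shop is classified under the construction sector. (j) would limit (i) — a current Standing Registration is held — but (k) sets (j) aside: (k) is triggered — the reportable unit count is 68, below the 77 limit. (l) would limit (k) — the reference index is 613, under the 640 limit — but (m) sets (l) aside: (m) is engaged — the coverage ratio is 74%, meeting the 70% threshold. (n) is not triggered (no current General Approval is held), so (m) stands. So (b) applies.
Exception (c)'s conditions are all satisfied: a current Small Employer Certificate is held; the business's age is 7 months, less than the 9 months limit; a current Class B Clearance is held. But applying paragraphs (o)–(p): (o) is engaged — the qualifying period is 15 days, meeting the 10 days threshold. (p) is not triggered (no current Class G Approval is held), so (o) stands. So (c) is unavailable.
Exception (d) fails — some employees are paid on commission.
Exception (e) requires that the employer holds a current Class 3 Notice from the Larksea Office; but the Class 3 Notice is not current, so (e) is unavailable.

No — exception (b) applies; Nadia's repair shop is not required to carry workers'-compensation cover.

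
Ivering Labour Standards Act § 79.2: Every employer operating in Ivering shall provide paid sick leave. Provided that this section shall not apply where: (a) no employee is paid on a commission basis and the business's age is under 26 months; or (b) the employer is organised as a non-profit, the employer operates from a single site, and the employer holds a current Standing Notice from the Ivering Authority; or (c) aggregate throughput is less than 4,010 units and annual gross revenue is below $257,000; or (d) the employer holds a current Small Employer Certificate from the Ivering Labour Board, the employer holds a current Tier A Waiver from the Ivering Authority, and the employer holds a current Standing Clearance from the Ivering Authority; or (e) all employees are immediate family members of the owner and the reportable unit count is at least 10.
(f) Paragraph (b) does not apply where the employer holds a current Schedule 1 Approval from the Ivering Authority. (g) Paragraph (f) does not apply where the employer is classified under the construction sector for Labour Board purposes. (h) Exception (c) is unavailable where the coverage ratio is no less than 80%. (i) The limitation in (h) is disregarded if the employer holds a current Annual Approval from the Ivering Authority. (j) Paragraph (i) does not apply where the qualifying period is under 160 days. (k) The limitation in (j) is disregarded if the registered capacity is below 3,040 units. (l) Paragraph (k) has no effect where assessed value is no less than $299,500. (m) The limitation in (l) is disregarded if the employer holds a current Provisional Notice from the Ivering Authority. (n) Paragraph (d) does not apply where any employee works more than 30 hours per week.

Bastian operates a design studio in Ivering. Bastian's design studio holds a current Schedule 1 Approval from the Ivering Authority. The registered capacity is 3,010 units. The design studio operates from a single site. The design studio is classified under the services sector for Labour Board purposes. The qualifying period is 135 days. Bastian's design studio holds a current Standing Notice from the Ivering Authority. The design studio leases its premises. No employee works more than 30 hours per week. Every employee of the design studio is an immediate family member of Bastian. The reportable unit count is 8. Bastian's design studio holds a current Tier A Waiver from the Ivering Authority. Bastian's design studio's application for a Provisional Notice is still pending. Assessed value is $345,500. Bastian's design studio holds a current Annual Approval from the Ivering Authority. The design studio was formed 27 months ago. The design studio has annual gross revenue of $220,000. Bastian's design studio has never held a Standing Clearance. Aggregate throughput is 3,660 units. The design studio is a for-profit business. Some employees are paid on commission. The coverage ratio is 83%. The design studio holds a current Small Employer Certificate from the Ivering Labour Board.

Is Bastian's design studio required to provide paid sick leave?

Exception (a) does not apply: some employees are paid on commission.
Exception (b) requires that the employer is organised as a non-profit; but the employer is for-profit, so (b) is unavailable.
Exception (c) is satisfied on its face — aggregate throughput is 3,660 units, less than the 4,010 units limit; annual gross revenue is $220,000, below the $257,000 limit. But applying paragraphs (h)–(m): (h) is triggered — the coverage ratio is 83%, meeting the 80% threshold. (i) is engaged (a current Annual Approval is held), but is itself disapplied by (j): (j) operates against (i): the qualifying period is 135 days, under the 160 days limit. (k) is triggered (the registered capacity is 3,010 units, below the 3,040 units limit), but is displaced by (l): (l) is triggered — assessed value is $345,500, meeting the $299,500 threshold. (m) is inapplicable (there is no Provisional Notice in force), so (l) stands. (c) is therefore removed.
Exception (d) fails — no current Standing Clearance is held.
Exception (e) requires that the reportable unit count is at least 10; but the reportable unit count is 8, short of 10, so (e) is unavailable.
Every exception is unavailable, so the rule governs.

Yes — Bastian's design studio must provide paid sick leave.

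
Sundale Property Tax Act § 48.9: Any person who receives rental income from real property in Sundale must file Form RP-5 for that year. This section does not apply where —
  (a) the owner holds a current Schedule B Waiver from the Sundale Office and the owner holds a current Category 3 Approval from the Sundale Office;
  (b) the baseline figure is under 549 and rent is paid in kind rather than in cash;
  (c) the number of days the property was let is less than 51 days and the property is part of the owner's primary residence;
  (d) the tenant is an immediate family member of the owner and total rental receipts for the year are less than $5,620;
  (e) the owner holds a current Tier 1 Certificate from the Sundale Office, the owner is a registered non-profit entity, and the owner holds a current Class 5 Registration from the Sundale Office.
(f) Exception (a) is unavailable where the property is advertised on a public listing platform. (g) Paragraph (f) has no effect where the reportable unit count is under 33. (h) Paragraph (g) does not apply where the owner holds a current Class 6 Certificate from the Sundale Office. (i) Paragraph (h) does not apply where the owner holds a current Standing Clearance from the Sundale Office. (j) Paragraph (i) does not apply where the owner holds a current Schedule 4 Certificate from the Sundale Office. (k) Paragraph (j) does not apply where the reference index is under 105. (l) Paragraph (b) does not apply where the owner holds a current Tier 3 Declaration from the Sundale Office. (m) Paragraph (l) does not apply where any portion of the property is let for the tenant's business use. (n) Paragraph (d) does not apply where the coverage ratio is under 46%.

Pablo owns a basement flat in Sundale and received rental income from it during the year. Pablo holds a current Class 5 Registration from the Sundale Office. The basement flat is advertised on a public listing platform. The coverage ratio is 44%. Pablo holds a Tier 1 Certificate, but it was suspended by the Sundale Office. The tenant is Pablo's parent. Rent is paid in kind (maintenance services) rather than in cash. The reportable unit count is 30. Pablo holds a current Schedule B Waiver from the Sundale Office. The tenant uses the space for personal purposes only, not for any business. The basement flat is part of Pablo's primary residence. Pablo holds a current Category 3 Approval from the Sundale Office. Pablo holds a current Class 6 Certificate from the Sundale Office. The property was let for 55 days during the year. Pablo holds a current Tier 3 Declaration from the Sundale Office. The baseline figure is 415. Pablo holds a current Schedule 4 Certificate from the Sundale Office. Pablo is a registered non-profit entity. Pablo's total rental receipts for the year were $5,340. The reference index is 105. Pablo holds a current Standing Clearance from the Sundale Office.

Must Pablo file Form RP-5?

Exception (a): a current Schedule B Waiver is held; a current Category 3 Approval is held — every condition holds. But: (f) operates against (a): the property is publicly advertised. (g) operates (the reportable unit count is 30, under the 33 limit), but yields to (h): (h) operates against (g): a current Class 6 Certificate is held. (i) is engaged (a current Standing Clearance is held), but yields to (j): (j) operates against (i): a current Schedule 4 Certificate is held. (k) is inapplicable (the reference index is 105, not under 105), so (j) stands. Exception (a) does not apply.
Exception (b)'s conditions are all satisfied: the baseline figure is 415, under the 549 limit; rent is paid in kind. However, paragraphs (l)–(m) must be considered: (l) operates against (b): a current Tier 3 Declaration is held. (m), which would lift (l), does not operate here — the space is used for personal purposes only. (b) is therefore removed.
Exception (c) fails — the number of days the property was let is 55 days, not less than 51 days.
Exception (d)'s conditions are all satisfied: the tenant is an immediate family member; total rental receipts for the year are $5,340, less than the $5,620 limit. But: (n) applies — the coverage ratio is 44%, under the 46% limit. So (d) is unavailable.
Exception (e) fails — the Tier 1 Certificate is not current.
No exception displaces § 48.9.

Yes — Pablo must file Form RP-5.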